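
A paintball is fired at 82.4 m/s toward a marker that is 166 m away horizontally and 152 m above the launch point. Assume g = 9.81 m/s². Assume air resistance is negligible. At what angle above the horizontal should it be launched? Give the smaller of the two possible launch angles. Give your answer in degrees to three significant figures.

Trajectory: y = x tanθ − g x² (1 + tan²θ)/(2v₀²). With x = 166, y = 152, v₀ = 82.4, g = 9.81:
19.91 tan²θ − 166 tanθ + (171.9) = 0.
tanθ = [166 ± √(166² − 4 × 19.91 × (171.9))] / (2 × 19.91) = (166 ± 117.8) / 39.81, giving tanθ = 1.212 or 7.127.
θ = 50.47° or 82.01°; the smaller is 50.47°.

50.5°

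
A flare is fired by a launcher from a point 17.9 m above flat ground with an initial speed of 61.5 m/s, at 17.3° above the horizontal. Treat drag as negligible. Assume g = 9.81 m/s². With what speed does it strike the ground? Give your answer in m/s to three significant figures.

Horizontal component vₓ = 61.50 cos 17.3° = 58.72 m/s; vertical v_y0 = 61.50 sin 17.3° = 18.29 m/s.
Vertical motion (up positive, ground at y = 0): 4.905 t² − (18.29) t − 17.9 = 0, so t = (18.29 + √(18.29² + 2·9.81·17.9)) / 9.81 = (18.29 + 26.19) / 9.81 = 4.534 s.
Vertical velocity at impact: v_y = v_y0 − g t = 18.29 − 9.81 × 4.534 = −26.19 m/s.
Speed: |v| = √(vₓ² + v_y²) = √(58.72² + 26.19²) = 64.29 m/s.

64.3 m/s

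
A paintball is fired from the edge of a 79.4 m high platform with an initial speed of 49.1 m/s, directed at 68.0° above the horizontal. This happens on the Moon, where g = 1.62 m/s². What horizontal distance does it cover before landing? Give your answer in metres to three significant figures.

1060 m

Resolve: vₓ = 49.10 cos 68.0° = 18.39 m/s and v_y0 = 49.10 sin 68.0° = 45.52 m/s.
The projectile lands when y = 79.4 + (45.52) t − ½·1.62·t² = 0. Positive root: t = (45.52 + √(45.52² + 2·1.62·79.4)) / 1.62 = (45.52 + 48.27) / 1.62 = 57.90 s.
Horizontal distance: R = vₓ t = 18.39 × 57.90 = 1065 m.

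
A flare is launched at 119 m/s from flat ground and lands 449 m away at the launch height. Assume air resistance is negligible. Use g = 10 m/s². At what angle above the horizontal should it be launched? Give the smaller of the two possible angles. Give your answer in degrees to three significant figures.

9.24°

From R = (v₀²/g) sin 2θ: sin 2θ = 10.0 × 449 / 14161 = 0.3171.
2θ = 18.49° or 180° − 18.49° = 161.5°, so θ = 9.243° or 80.76°.
The smaller angle is 9.243°.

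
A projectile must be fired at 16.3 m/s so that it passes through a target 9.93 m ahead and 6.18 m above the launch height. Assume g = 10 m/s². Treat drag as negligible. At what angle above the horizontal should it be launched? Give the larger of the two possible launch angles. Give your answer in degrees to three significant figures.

Trajectory: y = x tanθ − g x² (1 + tan²θ)/(2v₀²). With x = 9.93, y = 6.18, v₀ = 16.3, g = 10.0:
1.856 tan²θ − 9.93 tanθ + (8.036) = 0.
tanθ = [9.93 ± √(9.93² − 4 × 1.856 × (8.036))] / (2 × 1.856) = (9.93 ± 6.242) / 3.711, giving tanθ = 0.9938 or 4.357.
θ = 44.82° or 77.07°; the larger is 77.07°.

77.1°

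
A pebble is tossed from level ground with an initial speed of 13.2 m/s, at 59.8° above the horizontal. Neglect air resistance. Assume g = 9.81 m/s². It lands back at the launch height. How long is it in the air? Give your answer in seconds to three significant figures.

2.33 s

Resolve: vₓ = 13.20 cos 59.8° = 6.640 m/s and v_y0 = 13.20 sin 59.8° = 11.41 m/s.
Time of flight on level ground: T = 2 v_y0 / g = 2 × 11.41 / 9.81 = 2.326 s.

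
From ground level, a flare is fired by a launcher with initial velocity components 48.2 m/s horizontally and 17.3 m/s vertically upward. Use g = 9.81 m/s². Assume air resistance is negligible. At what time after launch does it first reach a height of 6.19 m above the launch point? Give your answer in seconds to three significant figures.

Set y = v_y0 t − ½ g t² = 6.19: 4.905 t² − 17.30 t + 6.19 = 0.
Quadratic formula: t = (17.30 ± √177.84) / 9.81 = (17.30 ± 13.34) / 9.81 → t = 0.4041 s or 3.123 s.
The first (ascending) time is 0.4041 s.

0.404 s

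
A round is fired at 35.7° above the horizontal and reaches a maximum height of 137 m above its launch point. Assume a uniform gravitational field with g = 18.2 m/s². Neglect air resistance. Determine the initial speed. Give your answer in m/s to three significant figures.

At the peak v_y = 0, so v_y0 = √(2gH) = √(2 × 18.2 × 137) = 70.62 m/s.
v_y0 = v₀ sin θ ⇒ v₀ = 70.62 / sin 35.7° = 121.0 m/s.

121 m/s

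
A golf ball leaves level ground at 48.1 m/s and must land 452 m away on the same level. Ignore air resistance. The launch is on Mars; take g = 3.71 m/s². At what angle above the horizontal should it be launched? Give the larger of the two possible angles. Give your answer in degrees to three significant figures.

From R = (v₀²/g) sin 2θ: sin 2θ = 3.71 × 452 / 2313.6 = 0.7248.
2θ = 46.45° or 180° − 46.45° = 133.5°, so θ = 23.23° or 66.77°.
The larger angle is 66.77°.

66.8°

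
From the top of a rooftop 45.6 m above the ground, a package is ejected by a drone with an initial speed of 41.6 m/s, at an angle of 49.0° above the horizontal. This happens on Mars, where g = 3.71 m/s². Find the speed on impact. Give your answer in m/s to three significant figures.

Resolve: vₓ = 41.60 cos 49.0° = 27.29 m/s and v_y0 = 41.60 sin 49.0° = 31.40 m/s.
Vertical motion (up positive, ground at y = 0): 1.855 t² − (31.40) t − 45.6 = 0, so t = (31.40 + √(31.40² + 2·3.71·45.6)) / 3.71 = (31.40 + 36.39) / 3.71 = 18.27 s.
Vertical velocity at impact: v_y = v_y0 − g t = 31.40 − 3.71 × 18.27 = −36.39 m/s.
Speed: |v| = √(vₓ² + v_y²) = √(27.29² + 36.39²) = 45.49 m/s.

45.5 m/s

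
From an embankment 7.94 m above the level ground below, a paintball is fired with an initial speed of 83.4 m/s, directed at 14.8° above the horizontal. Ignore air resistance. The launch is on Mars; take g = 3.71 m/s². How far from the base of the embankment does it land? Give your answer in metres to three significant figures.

955 m

vₓ = 83.40 cos 14.8° = 80.63 m/s; v_y0 = 83.40 sin 14.8° = 21.30 m/s.
Vertical motion (up positive, ground at y = 0): 1.855 t² − (21.30) t − 7.94 = 0, so t = (21.30 + √(21.30² + 2·3.71·7.94)) / 3.71 = (21.30 + 22.64) / 3.71 = 11.85 s.
Horizontal distance: R = vₓ t = 80.63 × 11.85 = 955.2 m.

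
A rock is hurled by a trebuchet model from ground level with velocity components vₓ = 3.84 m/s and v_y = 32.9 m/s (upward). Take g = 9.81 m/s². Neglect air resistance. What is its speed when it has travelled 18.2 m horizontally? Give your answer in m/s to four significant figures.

14.13 m/s

x = vₓ t ⇒ t = 18.2/3.840 = 4.740 s.
Vertical velocity there: v_y = v_y0 − g t = 32.90 − 9.81 × 4.740 = −13.60 m/s.
Speed: √(vₓ² + v_y²) = √(3.840² + 13.60²) = 14.13 m/s.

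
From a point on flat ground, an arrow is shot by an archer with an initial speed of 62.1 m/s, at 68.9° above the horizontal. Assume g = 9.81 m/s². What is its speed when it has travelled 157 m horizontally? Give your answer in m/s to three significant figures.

24.9 m/s

Horizontal component vₓ = 62.10 cos 68.9° = 22.36 m/s; vertical v_y0 = 62.10 sin 68.9° = 57.94 m/s.
At x = 157 m, t = x/vₓ = 157/22.36 = 7.023 s.
Vertical velocity there: v_y = v_y0 − g t = 57.94 − 9.81 × 7.023 = −10.96 m/s.
Speed: √(vₓ² + v_y²) = √(22.36² + 10.96²) = 24.90 m/s.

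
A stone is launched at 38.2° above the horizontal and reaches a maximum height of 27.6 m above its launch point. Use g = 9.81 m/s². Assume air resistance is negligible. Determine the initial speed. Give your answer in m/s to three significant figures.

37.6 m/s

At the peak v_y = 0, so v_y0 = √(2gH) = √(2 × 9.81 × 27.6) = 23.27 m/s.
v_y0 = v₀ sin θ ⇒ v₀ = 23.27 / sin 38.2° = 37.63 m/s.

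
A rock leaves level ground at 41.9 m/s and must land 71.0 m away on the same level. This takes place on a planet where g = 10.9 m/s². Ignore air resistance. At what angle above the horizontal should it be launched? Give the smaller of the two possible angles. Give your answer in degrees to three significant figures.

13.1°

From R = (v₀²/g) sin 2θ: sin 2θ = 10.9 × 71.0 / 1755.6 = 0.4408.
2θ = 26.16° or 180° − 26.16° = 153.8°, so θ = 13.08° or 76.92°.
The smaller angle is 13.08°.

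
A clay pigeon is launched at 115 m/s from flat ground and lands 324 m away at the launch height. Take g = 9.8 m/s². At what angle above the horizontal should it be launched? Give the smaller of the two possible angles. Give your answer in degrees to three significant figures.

Level-ground range R = v₀² sin(2θ)/g ⇒ sin(2θ) = gR/v₀² = 9.80 × 324 / 115² = 0.2401.
2θ = 13.89° or 180° − 13.89° = 166.1°, so θ = 6.946° or 83.05°.
The smaller angle is 6.946°.

6.95°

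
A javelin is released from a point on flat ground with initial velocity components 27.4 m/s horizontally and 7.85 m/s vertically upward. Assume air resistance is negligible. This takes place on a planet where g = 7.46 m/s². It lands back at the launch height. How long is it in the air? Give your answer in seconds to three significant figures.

Landing at launch height ⇒ T = 2 v_y0 / g = 2 × 7.850 / 7.46 = 2.105 s.

2.10 s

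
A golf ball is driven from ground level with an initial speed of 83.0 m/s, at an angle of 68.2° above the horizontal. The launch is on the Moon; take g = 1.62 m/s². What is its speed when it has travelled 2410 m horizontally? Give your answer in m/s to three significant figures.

Resolve: vₓ = 83.00 cos 68.2° = 30.82 m/s and v_y0 = 83.00 sin 68.2° = 77.06 m/s.
x = vₓ t ⇒ t = 2410/30.82 = 78.19 s.
Vertical velocity there: v_y = v_y0 − g t = 77.06 − 1.62 × 78.19 = −49.60 m/s.
Speed: √(vₓ² + v_y²) = √(30.82² + 49.60²) = 58.40 m/s.

58.4 m/s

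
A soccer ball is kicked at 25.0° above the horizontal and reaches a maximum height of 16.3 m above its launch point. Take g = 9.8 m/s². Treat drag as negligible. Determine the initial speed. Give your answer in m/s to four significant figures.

At the peak v_y = 0, so v_y0 = √(2gH) = √(2 × 9.80 × 16.3) = 17.87 m/s.
v_y0 = v₀ sin θ ⇒ v₀ = 17.87 / sin 25.0° = 42.29 m/s.

42.29 m/s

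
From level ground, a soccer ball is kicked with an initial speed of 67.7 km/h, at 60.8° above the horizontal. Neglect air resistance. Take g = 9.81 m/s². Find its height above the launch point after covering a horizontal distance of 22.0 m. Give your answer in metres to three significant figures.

Convert: 67.7 km/h = 67.7/3.6 = 18.81 m/s.
vₓ = 18.81 cos 60.8° = 9.174 m/s; v_y0 = 18.81 sin 60.8° = 16.42 m/s.
x = vₓ t ⇒ t = 22.0/9.174 = 2.398 s.
Height: y = v_y0 t − ½ g t² = 16.42 × 2.398 − 4.905 × 2.398² = 39.36 − 28.20 = 11.16 m.

11.2 m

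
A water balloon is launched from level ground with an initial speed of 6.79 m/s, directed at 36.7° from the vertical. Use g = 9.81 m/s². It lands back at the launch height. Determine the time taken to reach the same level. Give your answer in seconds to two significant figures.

Components: vₓ = 6.790 sin 36.7° = 4.058 m/s, v_y0 = 6.790 cos 36.7° = 5.444 m/s.
Time of flight on level ground: T = 2 v_y0 / g = 2 × 5.444 / 9.81 = 1.110 s.

1.1 s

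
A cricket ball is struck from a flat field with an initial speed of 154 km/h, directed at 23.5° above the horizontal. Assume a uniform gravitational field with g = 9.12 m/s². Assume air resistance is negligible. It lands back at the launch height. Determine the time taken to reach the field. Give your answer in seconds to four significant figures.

Convert: 154 km/h = 154/3.6 = 42.78 m/s.
Resolve: vₓ = 42.78 cos 23.5° = 39.23 m/s and v_y0 = 42.78 sin 23.5° = 17.06 m/s.
Landing at launch height ⇒ T = 2 v_y0 / g = 2 × 17.06 / 9.12 = 3.741 s.

3.741 s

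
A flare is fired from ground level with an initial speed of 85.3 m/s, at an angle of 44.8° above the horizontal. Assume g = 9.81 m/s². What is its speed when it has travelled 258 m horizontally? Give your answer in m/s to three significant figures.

Horizontal component vₓ = 85.30 cos 44.8° = 60.53 m/s; vertical v_y0 = 85.30 sin 44.8° = 60.11 m/s.
At x = 258 m, t = x/vₓ = 258/60.53 = 4.263 s.
Vertical velocity there: v_y = v_y0 − g t = 60.11 − 9.81 × 4.263 = 18.29 m/s.
Speed: √(vₓ² + v_y²) = √(60.53² + 18.29²) = 63.23 m/s.

63.2 m/s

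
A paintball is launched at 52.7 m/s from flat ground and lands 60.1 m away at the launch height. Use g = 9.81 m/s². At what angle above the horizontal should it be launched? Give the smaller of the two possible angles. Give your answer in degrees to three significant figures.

Level-ground range R = v₀² sin(2θ)/g ⇒ sin(2θ) = gR/v₀² = 9.81 × 60.1 / 52.7² = 0.2123.
2θ = 12.26° or 180° − 12.26° = 167.7°, so θ = 6.128° or 83.87°.
The smaller angle is 6.128°.

6.13°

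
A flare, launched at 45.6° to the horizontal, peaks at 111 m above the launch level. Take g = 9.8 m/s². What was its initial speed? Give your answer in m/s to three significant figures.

At the peak v_y = 0, so v_y0 = √(2gH) = √(2 × 9.80 × 111) = 46.64 m/s.
v_y0 = v₀ sin θ ⇒ v₀ = 46.64 / sin 45.6° = 65.28 m/s.

65.3 m/s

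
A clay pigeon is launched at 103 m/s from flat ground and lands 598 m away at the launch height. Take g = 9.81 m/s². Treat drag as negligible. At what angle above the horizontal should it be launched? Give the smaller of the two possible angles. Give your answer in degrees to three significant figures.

16.8°

From R = (v₀²/g) sin 2θ: sin 2θ = 9.81 × 598 / 10609 = 0.5530.
2θ = 33.57° or 180° − 33.57° = 146.4°, so θ = 16.79° or 73.21°.
The smaller angle is 16.79°.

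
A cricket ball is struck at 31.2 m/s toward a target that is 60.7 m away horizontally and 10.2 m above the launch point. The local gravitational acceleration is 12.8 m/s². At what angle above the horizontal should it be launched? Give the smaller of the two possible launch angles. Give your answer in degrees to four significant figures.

Trajectory: y = x tanθ − g x² (1 + tan²θ)/(2v₀²). With x = 60.7, y = 10.2, v₀ = 31.2, g = 12.8:
24.22 tan²θ − 60.7 tanθ + (34.42) = 0.
tanθ = [60.7 ± √(60.7² − 4 × 24.22 × (34.42))] / (2 × 24.22) = (60.7 ± 18.68) / 48.45, giving tanθ = 0.8673 or 1.638.
θ = 40.94° or 58.60°; the smaller is 40.94°.

40.94°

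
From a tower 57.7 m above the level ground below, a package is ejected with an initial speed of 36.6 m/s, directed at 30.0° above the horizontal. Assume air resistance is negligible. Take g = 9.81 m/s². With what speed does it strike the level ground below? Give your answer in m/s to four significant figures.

vₓ = 36.60 cos 30.0° = 31.70 m/s; v_y0 = 36.60 sin 30.0° = 18.30 m/s.
With up positive and y = 0 at the ground: y(t) = 57.7 + (18.30) t − 4.905 t². Setting y = 0 and taking the positive root: t = [18.30 + √(18.30² + 2·9.81·57.7)] / 9.81 = (18.30 + 38.30) / 9.81 = 5.770 s.
Vertical velocity at impact: v_y = v_y0 − g t = 18.30 − 9.81 × 5.770 = −38.30 m/s.
Speed: |v| = √(vₓ² + v_y²) = √(31.70² + 38.30²) = 49.72 m/s.

49.72 m/s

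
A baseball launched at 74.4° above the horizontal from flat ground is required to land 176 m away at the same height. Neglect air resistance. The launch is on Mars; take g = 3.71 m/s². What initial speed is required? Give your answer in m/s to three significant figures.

On level ground R = v₀² sin 2θ / g ⇒ v₀ = √(gR / sin 2θ).
v₀ = √(3.71 × 176 / sin 148.8°) = √(653.0 / 0.5180) = √1260.5 = 35.50 m/s.

35.5 m/s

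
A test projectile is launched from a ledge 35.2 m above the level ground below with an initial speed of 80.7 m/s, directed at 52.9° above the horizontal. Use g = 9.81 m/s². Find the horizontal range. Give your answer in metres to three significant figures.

664 m

Resolve: vₓ = 80.70 cos 52.9° = 48.68 m/s and v_y0 = 80.70 sin 52.9° = 64.37 m/s.
The projectile lands when y = 35.2 + (64.37) t − ½·9.81·t² = 0. Positive root: t = (64.37 + √(64.37² + 2·9.81·35.2)) / 9.81 = (64.37 + 69.52) / 9.81 = 13.65 s.
Horizontal distance: R = vₓ t = 48.68 × 13.65 = 664.4 m.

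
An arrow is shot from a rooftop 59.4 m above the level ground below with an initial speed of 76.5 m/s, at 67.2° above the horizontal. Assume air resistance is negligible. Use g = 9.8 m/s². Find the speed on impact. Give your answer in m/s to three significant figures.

83.8 m/s

Resolve: vₓ = 76.50 cos 67.2° = 29.64 m/s and v_y0 = 76.50 sin 67.2° = 70.52 m/s.
The projectile lands when y = 59.4 + (70.52) t − ½·9.80·t² = 0. Positive root: t = (70.52 + √(70.52² + 2·9.80·59.4)) / 9.80 = (70.52 + 78.34) / 9.80 = 15.19 s.
Vertical velocity at impact: v_y = v_y0 − g t = 70.52 − 9.80 × 15.19 = −78.34 m/s.
Speed: |v| = √(vₓ² + v_y²) = √(29.64² + 78.34²) = 83.76 m/s.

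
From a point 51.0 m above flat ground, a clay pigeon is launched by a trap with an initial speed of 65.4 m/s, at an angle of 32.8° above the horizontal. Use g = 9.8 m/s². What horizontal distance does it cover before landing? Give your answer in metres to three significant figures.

vₓ = 65.40 cos 32.8° = 54.97 m/s; v_y0 = 65.40 sin 32.8° = 35.43 m/s.
The projectile lands when y = 51.0 + (35.43) t − ½·9.80·t² = 0. Positive root: t = (35.43 + √(35.43² + 2·9.80·51.0)) / 9.80 = (35.43 + 47.48) / 9.80 = 8.460 s.
Horizontal distance: R = vₓ t = 54.97 × 8.460 = 465.1 m.

465 m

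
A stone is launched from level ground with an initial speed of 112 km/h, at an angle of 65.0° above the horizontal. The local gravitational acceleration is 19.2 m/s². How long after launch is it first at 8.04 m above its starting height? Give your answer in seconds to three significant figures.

0.320 s

Convert: 112 km/h = 112/3.6 = 31.11 m/s.
Components: vₓ = 31.11 cos 65.0° = 13.15 m/s, v_y0 = 31.11 sin 65.0° = 28.20 m/s.
Height y(t) = 28.20 t − 9.600 t² = 8.04 gives 9.600 t² − 28.20 t + 8.04 = 0.
Quadratic formula: t = (28.20 ± √486.29) / 19.2 = (28.20 ± 22.05) / 19.2 → t = 0.3200 s or 2.617 s.
The first (ascending) time is 0.3200 s.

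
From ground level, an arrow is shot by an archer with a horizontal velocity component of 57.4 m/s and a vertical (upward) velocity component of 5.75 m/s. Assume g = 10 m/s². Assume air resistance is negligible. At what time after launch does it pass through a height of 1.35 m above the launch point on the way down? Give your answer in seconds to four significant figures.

0.8212 s

Set y = v_y0 t − ½ g t² = 1.35: 5.000 t² − 5.750 t + 1.35 = 0.
Quadratic formula: t = (5.750 ± √6.0625) / 10.0 = (5.750 ± 2.462) / 10.0 → t = 0.3288 s or 0.8212 s.
The descending-branch root is 0.8212 s.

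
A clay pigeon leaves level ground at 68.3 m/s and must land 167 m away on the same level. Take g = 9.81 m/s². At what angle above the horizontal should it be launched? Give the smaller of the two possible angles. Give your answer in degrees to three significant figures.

From R = (v₀²/g) sin 2θ: sin 2θ = 9.81 × 167 / 4664.9 = 0.3512.
2θ = 20.56° or 180° − 20.56° = 159.4°, so θ = 10.28° or 79.72°.
The smaller angle is 10.28°.

10.3°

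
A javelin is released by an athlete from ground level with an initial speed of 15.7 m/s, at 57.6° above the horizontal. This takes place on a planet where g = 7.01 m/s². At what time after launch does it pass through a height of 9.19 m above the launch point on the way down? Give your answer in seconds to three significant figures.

2.87 s

Resolve: vₓ = 15.70 cos 57.6° = 8.412 m/s and v_y0 = 15.70 sin 57.6° = 13.26 m/s.
Require v_y0 t − ½ g t² = 9.19, i.e. 3.505 t² − 13.26 t + 9.19 = 0.
Quadratic formula: t = (13.26 ± √46.876) / 7.01 = (13.26 ± 6.847) / 7.01 → t = 0.9143 s or 2.868 s.
The descending-branch root is 2.868 s.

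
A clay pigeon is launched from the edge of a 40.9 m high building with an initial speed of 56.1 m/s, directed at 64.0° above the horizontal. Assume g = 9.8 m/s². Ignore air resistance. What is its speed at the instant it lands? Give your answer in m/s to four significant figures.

62.84 m/s

Components: vₓ = 56.10 cos 64.0° = 24.59 m/s, v_y0 = 56.10 sin 64.0° = 50.42 m/s.
The projectile lands when y = 40.9 + (50.42) t − ½·9.80·t² = 0. Positive root: t = (50.42 + √(50.42² + 2·9.80·40.9)) / 9.80 = (50.42 + 57.83) / 9.80 = 11.05 s.
Vertical velocity at impact: v_y = v_y0 − g t = 50.42 − 9.80 × 11.05 = −57.83 m/s.
Speed: |v| = √(vₓ² + v_y²) = √(24.59² + 57.83²) = 62.84 m/s.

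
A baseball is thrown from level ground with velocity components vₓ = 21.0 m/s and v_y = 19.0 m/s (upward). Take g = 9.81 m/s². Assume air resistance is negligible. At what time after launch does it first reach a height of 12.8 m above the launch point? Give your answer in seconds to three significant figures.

0.868 s

Height y(t) = 19.00 t − 4.905 t² = 12.8 gives 4.905 t² − 19.00 t + 12.8 = 0.
Quadratic formula: t = (19.00 ± √109.86) / 9.81 = (19.00 ± 10.48) / 9.81 → t = 0.8683 s or 3.005 s.
The first (ascending) time is 0.8683 s.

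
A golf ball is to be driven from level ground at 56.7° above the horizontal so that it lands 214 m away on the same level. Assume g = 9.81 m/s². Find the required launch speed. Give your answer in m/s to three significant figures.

47.8 m/s

From R = (v₀² / g) sin 2θ: v₀ = √(gR / sin 2θ).
v₀ = √(9.81 × 214 / sin 113.4°) = √(2099 / 0.9178) = √2287.5 = 47.83 m/s.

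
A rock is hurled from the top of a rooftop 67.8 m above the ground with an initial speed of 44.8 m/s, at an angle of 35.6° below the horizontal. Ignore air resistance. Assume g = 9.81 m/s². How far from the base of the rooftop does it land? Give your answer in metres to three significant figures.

69.7 m

vₓ = 44.80 cos 35.6° = 36.43 m/s; v_y0 = −26.08 m/s (downward).
Vertical motion (up positive, ground at y = 0): 4.905 t² − (−26.08) t − 67.8 = 0, so t = (−26.08 + √(26.08² + 2·9.81·67.8)) / 9.81 = (−26.08 + 44.84) / 9.81 = 1.912 s.
Horizontal distance: R = vₓ t = 36.43 × 1.912 = 69.65 m.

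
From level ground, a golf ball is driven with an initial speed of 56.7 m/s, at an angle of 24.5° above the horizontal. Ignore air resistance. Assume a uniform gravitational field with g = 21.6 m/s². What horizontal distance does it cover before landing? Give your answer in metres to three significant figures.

112 m

Horizontal component vₓ = 56.70 cos 24.5° = 51.59 m/s; vertical v_y0 = 56.70 sin 24.5° = 23.51 m/s.
Time aloft: T = 2 v_y0 / g = 2 × 23.51 / 21.6 = 2.177 s.
Horizontal distance R = vₓ T = 51.59 × 2.177 = 112.3 m.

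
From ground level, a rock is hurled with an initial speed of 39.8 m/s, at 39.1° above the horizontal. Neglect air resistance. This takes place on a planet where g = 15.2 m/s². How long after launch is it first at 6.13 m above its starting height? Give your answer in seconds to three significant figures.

0.266 s

Horizontal component vₓ = 39.80 cos 39.1° = 30.89 m/s; vertical v_y0 = 39.80 sin 39.1° = 25.10 m/s.
Require v_y0 t − ½ g t² = 6.13, i.e. 7.600 t² − 25.10 t + 6.13 = 0.
Quadratic formula: t = (25.10 ± √443.70) / 15.2 = (25.10 ± 21.06) / 15.2 → t = 0.2656 s or 3.037 s.
The first (ascending) time is 0.2656 s.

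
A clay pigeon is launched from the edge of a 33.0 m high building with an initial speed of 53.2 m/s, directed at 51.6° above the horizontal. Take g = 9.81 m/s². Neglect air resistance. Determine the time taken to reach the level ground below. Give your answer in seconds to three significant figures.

Components: vₓ = 53.20 cos 51.6° = 33.05 m/s, v_y0 = 53.20 sin 51.6° = 41.69 m/s.
The projectile lands when y = 33.0 + (41.69) t − ½·9.81·t² = 0. Positive root: t = (41.69 + √(41.69² + 2·9.81·33.0)) / 9.81 = (41.69 + 48.84) / 9.81 = 9.229 s.

9.23 s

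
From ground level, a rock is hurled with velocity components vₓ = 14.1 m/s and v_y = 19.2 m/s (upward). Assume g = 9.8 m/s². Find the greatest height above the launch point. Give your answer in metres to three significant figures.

Peak height H = v_y0² / (2g) = 368.64 / 19.60 = 18.81 m.

18.8 m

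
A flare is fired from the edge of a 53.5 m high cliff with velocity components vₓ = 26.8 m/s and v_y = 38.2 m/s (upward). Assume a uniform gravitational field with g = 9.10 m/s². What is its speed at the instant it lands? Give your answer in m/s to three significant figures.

With up positive and y = 0 at the ground: y(t) = 53.5 + (38.20) t − 4.550 t². Setting y = 0 and taking the positive root: t = [38.20 + √(38.20² + 2·9.10·53.5)] / 9.10 = (38.20 + 49.32) / 9.10 = 9.618 s.
Vertical velocity at impact: v_y = v_y0 − g t = 38.20 − 9.10 × 9.618 = −49.32 m/s.
Speed: |v| = √(vₓ² + v_y²) = √(26.80² + 49.32²) = 56.14 m/s.

56.1 m/s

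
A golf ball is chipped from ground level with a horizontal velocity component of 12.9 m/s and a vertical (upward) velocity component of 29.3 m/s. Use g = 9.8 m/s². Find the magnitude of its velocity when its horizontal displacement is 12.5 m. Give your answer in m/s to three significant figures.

23.6 m/s

Time to reach x = 12.5 m: t = x/vₓ = 12.5/12.90 = 0.9690 s.
Vertical velocity there: v_y = v_y0 − g t = 29.30 − 9.80 × 0.9690 = 19.80 m/s.
Speed: √(vₓ² + v_y²) = √(12.90² + 19.80²) = 23.63 m/s.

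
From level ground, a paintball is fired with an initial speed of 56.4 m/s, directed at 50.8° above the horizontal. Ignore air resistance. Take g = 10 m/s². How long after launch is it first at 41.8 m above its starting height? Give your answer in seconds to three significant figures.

1.09 s

Resolve: vₓ = 56.40 cos 50.8° = 35.65 m/s and v_y0 = 56.40 sin 50.8° = 43.71 m/s.
Set y = v_y0 t − ½ g t² = 41.8: 5.000 t² − 43.71 t + 41.8 = 0.
t = [43.71 ± √(43.71² − 2·10.0·41.8)] / 10.0 = (43.71 ± 32.78) / 10.0, so t = 1.093 s or t = 7.648 s.
The first (ascending) time is 1.093 s.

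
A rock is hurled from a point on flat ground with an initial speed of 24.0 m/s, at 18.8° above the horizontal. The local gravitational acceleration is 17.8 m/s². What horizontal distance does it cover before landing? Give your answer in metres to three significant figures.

Horizontal component vₓ = 24.00 cos 18.8° = 22.72 m/s; vertical v_y0 = 24.00 sin 18.8° = 7.734 m/s.
Flight time T = 2 v_y0 / g = 0.8690 s.
Horizontal distance R = vₓ T = 22.72 × 0.8690 = 19.74 m.

19.7 m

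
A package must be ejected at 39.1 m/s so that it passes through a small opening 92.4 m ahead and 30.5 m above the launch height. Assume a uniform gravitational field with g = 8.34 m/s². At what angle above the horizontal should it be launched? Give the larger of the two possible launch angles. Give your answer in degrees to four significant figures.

Trajectory: y = x tanθ − g x² (1 + tan²θ)/(2v₀²). With x = 92.4, y = 30.5, v₀ = 39.1, g = 8.34:
23.29 tan²θ − 92.4 tanθ + (53.79) = 0.
tanθ = [92.4 ± √(92.4² − 4 × 23.29 × (53.79))] / (2 × 23.29) = (92.4 ± 59.39) / 46.58, giving tanθ = 0.7087 or 3.259.
θ = 35.33° or 72.94°; the larger is 72.94°.

72.94°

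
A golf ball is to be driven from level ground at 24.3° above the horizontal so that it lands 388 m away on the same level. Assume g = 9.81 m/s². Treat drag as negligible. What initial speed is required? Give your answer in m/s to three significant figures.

Level-ground range: R = v₀² sin(2θ)/g, so v₀ = √(gR / sin 2θ).
v₀ = √(9.81 × 388 / sin 48.60°) = √(3806 / 0.7501) = √5074.3 = 71.23 m/s.

71.2 m/s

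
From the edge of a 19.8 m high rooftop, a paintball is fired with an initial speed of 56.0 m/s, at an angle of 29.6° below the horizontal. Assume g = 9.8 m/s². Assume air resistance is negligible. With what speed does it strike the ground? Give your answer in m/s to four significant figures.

59.36 m/s

Horizontal component vₓ = 56.00 cos 29.6° = 48.69 m/s; vertical v_y0 = −27.66 m/s (downward).
Vertical motion (up positive, ground at y = 0): 4.900 t² − (−27.66) t − 19.8 = 0, so t = (−27.66 + √(27.66² + 2·9.80·19.8)) / 9.80 = (−27.66 + 33.96) / 9.80 = 0.6427 s.
Vertical velocity at impact: v_y = v_y0 − g t = −27.66 − 9.80 × 0.6427 = −33.96 m/s.
Speed: |v| = √(vₓ² + v_y²) = √(48.69² + 33.96²) = 59.36 m/s.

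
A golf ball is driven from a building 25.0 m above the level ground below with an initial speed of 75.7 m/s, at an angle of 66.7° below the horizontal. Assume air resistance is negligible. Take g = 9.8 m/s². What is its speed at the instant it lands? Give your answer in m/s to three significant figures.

78.9 m/s

Horizontal component vₓ = 75.70 cos 66.7° = 29.94 m/s; vertical v_y0 = −69.53 m/s (downward).
Vertical motion (up positive, ground at y = 0): 4.900 t² − (−69.53) t − 25.0 = 0, so t = (−69.53 + √(69.53² + 2·9.80·25.0)) / 9.80 = (−69.53 + 72.97) / 9.80 = 0.3509 s.
Vertical velocity at impact: v_y = v_y0 − g t = −69.53 − 9.80 × 0.3509 = −72.97 m/s.
Speed: |v| = √(vₓ² + v_y²) = √(29.94² + 72.97²) = 78.87 m/s.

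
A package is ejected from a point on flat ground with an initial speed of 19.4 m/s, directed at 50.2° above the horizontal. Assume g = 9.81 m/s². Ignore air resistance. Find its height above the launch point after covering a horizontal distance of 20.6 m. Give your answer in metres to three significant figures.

vₓ = 19.40 cos 50.2° = 12.42 m/s; v_y0 = 19.40 sin 50.2° = 14.90 m/s.
x = vₓ t ⇒ t = 20.6/12.42 = 1.659 s.
Height: y = v_y0 t − ½ g t² = 14.90 × 1.659 − 4.905 × 1.659² = 24.72 − 13.50 = 11.23 m.

11.2 m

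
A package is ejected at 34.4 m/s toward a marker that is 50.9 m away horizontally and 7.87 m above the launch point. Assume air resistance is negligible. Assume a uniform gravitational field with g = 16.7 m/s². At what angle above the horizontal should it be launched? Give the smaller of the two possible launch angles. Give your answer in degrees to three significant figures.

34.2°

Trajectory: y = x tanθ − g x² (1 + tan²θ)/(2v₀²). With x = 50.9, y = 7.87, v₀ = 34.4, g = 16.7:
18.28 tan²θ − 50.9 tanθ + (26.15) = 0.
tanθ = [50.9 ± √(50.9² − 4 × 18.28 × (26.15))] / (2 × 18.28) = (50.9 ± 26.05) / 36.56, giving tanθ = 0.6797 or 2.105.
θ = 34.20° or 64.58°; the smaller is 34.20°.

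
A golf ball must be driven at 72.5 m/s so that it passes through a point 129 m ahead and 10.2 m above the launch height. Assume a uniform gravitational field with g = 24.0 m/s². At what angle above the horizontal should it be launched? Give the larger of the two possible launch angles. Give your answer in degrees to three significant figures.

71.4°

Trajectory: y = x tanθ − g x² (1 + tan²θ)/(2v₀²). With x = 129, y = 10.2, v₀ = 72.5, g = 24.0:
37.99 tan²θ − 129 tanθ + (48.19) = 0.
tanθ = [129 ± √(129² − 4 × 37.99 × (48.19))] / (2 × 37.99) = (129 ± 96.53) / 75.98, giving tanθ = 0.4274 or 2.968.
θ = 23.14° or 71.38°; the larger is 71.38°.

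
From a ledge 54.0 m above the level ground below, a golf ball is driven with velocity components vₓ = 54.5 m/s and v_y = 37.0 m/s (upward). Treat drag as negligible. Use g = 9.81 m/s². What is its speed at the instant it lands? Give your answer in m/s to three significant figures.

73.5 m/s

The projectile lands when y = 54.0 + (37.00) t − ½·9.81·t² = 0. Positive root: t = (37.00 + √(37.00² + 2·9.81·54.0)) / 9.81 = (37.00 + 49.28) / 9.81 = 8.795 s.
Vertical velocity at impact: v_y = v_y0 − g t = 37.00 − 9.81 × 8.795 = −49.28 m/s.
Speed: |v| = √(vₓ² + v_y²) = √(54.50² + 49.28²) = 73.48 m/s.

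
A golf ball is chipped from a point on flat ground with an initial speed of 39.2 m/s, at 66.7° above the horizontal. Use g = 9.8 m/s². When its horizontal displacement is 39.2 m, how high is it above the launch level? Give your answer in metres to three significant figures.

59.7 m

Resolve: vₓ = 39.20 cos 66.7° = 15.51 m/s and v_y0 = 39.20 sin 66.7° = 36.00 m/s.
At x = 39.2 m, t = x/vₓ = 39.2/15.51 = 2.528 s.
Height: y = v_y0 t − ½ g t² = 36.00 × 2.528 − 4.900 × 2.528² = 91.02 − 31.32 = 59.70 m.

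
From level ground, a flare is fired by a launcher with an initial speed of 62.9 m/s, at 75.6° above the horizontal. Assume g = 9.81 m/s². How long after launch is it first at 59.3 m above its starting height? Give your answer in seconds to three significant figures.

Resolve: vₓ = 62.90 cos 75.6° = 15.64 m/s and v_y0 = 62.90 sin 75.6° = 60.92 m/s.
Set y = v_y0 t − ½ g t² = 59.3: 4.905 t² − 60.92 t + 59.3 = 0.
t = [60.92 ± √(60.92² − 2·9.81·59.3)] / 9.81 = (60.92 ± 50.48) / 9.81, so t = 1.065 s or t = 11.36 s.
The first (ascending) time is 1.065 s.

1.06 s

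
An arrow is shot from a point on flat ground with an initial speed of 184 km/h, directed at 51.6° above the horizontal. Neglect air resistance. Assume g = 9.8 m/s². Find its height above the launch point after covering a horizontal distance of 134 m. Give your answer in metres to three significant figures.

Convert: 184 km/h = 184/3.6 = 51.11 m/s.
Components: vₓ = 51.11 cos 51.6° = 31.75 m/s, v_y0 = 51.11 sin 51.6° = 40.06 m/s.
Time to reach x = 134 m: t = x/vₓ = 134/31.75 = 4.221 s.
Height: y = v_y0 t − ½ g t² = 40.06 × 4.221 − 4.900 × 4.221² = 169.1 − 87.29 = 81.77 m.

81.8 m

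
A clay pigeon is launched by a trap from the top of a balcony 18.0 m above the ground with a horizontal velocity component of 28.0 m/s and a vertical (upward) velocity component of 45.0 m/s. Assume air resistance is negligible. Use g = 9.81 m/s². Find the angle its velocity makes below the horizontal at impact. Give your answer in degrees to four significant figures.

Vertical motion (up positive, ground at y = 0): 4.905 t² − (45.00) t − 18.0 = 0, so t = (45.00 + √(45.00² + 2·9.81·18.0)) / 9.81 = (45.00 + 48.77) / 9.81 = 9.558 s.
At impact: v_y = v_y0 − g t = −48.77 m/s; vₓ = 28.00 m/s.
Angle below horizontal: arctan(|v_y|/vₓ) = arctan(48.77/28.00) = 60.14°.

60.14°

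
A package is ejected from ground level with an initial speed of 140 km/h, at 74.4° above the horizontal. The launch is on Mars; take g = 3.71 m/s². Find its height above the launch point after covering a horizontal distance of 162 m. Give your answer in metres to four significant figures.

135.1 m

Convert: 140 km/h = 140/3.6 = 38.89 m/s.
vₓ = 38.89 cos 74.4° = 10.46 m/s; v_y0 = 38.89 sin 74.4° = 37.46 m/s.
Time to reach x = 162 m: t = x/vₓ = 162/10.46 = 15.49 s.
Height: y = v_y0 t − ½ g t² = 37.46 × 15.49 − 1.855 × 15.49² = 580.2 − 445.1 = 135.1 m.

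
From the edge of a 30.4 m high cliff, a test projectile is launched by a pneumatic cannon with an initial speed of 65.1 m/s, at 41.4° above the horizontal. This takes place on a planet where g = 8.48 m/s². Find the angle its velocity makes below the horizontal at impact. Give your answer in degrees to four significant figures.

44.91°

Horizontal component vₓ = 65.10 cos 41.4° = 48.83 m/s; vertical v_y0 = 65.10 sin 41.4° = 43.05 m/s.
With up positive and y = 0 at the ground: y(t) = 30.4 + (43.05) t − 4.240 t². Setting y = 0 and taking the positive root: t = [43.05 + √(43.05² + 2·8.48·30.4)] / 8.48 = (43.05 + 48.67) / 8.48 = 10.82 s.
At impact: v_y = v_y0 − g t = −48.67 m/s; vₓ = 48.83 m/s.
Angle below horizontal: arctan(|v_y|/vₓ) = arctan(48.67/48.83) = 44.91°.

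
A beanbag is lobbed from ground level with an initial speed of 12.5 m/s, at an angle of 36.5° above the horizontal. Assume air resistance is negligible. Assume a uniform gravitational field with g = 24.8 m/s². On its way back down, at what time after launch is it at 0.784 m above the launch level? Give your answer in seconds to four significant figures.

Resolve: vₓ = 12.50 cos 36.5° = 10.05 m/s and v_y0 = 12.50 sin 36.5° = 7.435 m/s.
Require v_y0 t − ½ g t² = 0.784, i.e. 12.40 t² − 7.435 t + 0.784 = 0.
t = [7.435 ± √(7.435² − 2·24.8·0.784)] / 24.8 = (7.435 ± 4.049) / 24.8, so t = 0.1365 s or t = 0.4631 s.
The descending-branch root is 0.4631 s.

0.4631 s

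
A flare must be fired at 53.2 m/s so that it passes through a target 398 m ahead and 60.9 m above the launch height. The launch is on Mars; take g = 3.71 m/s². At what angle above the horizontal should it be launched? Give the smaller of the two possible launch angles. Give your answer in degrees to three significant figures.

Trajectory: y = x tanθ − g x² (1 + tan²θ)/(2v₀²). With x = 398, y = 60.9, v₀ = 53.2, g = 3.71:
103.8 tan²θ − 398 tanθ + (164.7) = 0.
tanθ = [398 ± √(398² − 4 × 103.8 × (164.7))] / (2 × 103.8) = (398 ± 300.0) / 207.6, giving tanθ = 0.4720 or 3.362.
θ = 25.27° or 73.43°; the smaller is 25.27°.

25.3°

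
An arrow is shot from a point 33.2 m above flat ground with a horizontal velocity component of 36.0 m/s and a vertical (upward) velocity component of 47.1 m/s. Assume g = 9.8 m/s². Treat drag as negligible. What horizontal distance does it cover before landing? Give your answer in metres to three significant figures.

The projectile lands when y = 33.2 + (47.10) t − ½·9.80·t² = 0. Positive root: t = (47.10 + √(47.10² + 2·9.80·33.2)) / 9.80 = (47.10 + 53.56) / 9.80 = 10.27 s.
Horizontal distance: R = vₓ t = 36.00 × 10.27 = 369.8 m.

370 m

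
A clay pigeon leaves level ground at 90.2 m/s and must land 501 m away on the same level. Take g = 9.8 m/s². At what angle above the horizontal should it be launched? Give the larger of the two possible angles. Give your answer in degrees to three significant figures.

71.4°

Level-ground range R = v₀² sin(2θ)/g ⇒ sin(2θ) = gR/v₀² = 9.80 × 501 / 90.2² = 0.6035.
2θ = 37.12° or 180° − 37.12° = 142.9°, so θ = 18.56° or 71.44°.
The larger angle is 71.44°.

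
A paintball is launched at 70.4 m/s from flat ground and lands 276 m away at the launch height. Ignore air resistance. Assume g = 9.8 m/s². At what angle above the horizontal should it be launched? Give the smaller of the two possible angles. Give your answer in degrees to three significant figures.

16.5°

From R = (v₀²/g) sin 2θ: sin 2θ = 9.80 × 276 / 4956.2 = 0.5457.
2θ = 33.08° or 180° − 33.08° = 146.9°, so θ = 16.54° or 73.46°.
The smaller angle is 16.54°.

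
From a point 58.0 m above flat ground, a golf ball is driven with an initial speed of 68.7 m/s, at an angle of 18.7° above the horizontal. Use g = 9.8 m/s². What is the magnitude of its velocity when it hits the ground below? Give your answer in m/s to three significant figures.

76.5 m/s

Horizontal component vₓ = 68.70 cos 18.7° = 65.07 m/s; vertical v_y0 = 68.70 sin 18.7° = 22.03 m/s.
Vertical motion (up positive, ground at y = 0): 4.900 t² − (22.03) t − 58.0 = 0, so t = (22.03 + √(22.03² + 2·9.80·58.0)) / 9.80 = (22.03 + 40.27) / 9.80 = 6.357 s.
Vertical velocity at impact: v_y = v_y0 − g t = 22.03 − 9.80 × 6.357 = −40.27 m/s.
Speed: |v| = √(vₓ² + v_y²) = √(65.07² + 40.27²) = 76.53 m/s.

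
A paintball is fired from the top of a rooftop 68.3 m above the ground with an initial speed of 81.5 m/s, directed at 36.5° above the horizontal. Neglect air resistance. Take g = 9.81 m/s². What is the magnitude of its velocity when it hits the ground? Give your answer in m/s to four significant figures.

89.34 m/s

Components: vₓ = 81.50 cos 36.5° = 65.51 m/s, v_y0 = 81.50 sin 36.5° = 48.48 m/s.
With up positive and y = 0 at the ground: y(t) = 68.3 + (48.48) t − 4.905 t². Setting y = 0 and taking the positive root: t = [48.48 + √(48.48² + 2·9.81·68.3)] / 9.81 = (48.48 + 60.75) / 9.81 = 11.13 s.
Vertical velocity at impact: v_y = v_y0 − g t = 48.48 − 9.81 × 11.13 = −60.75 m/s.
Speed: |v| = √(vₓ² + v_y²) = √(65.51² + 60.75²) = 89.34 m/s.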